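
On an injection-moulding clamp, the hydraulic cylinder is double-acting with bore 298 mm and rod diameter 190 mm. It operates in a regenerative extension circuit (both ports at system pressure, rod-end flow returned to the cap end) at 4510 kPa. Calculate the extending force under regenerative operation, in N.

F ≈ 1.28e5 N

With equal pressure on both faces, forces on the annular region cancel; the net push is pressure × rod cross-section.
Rod cross-section A_rod = π/4 × (190 mm)² = 28350 mm^2
F = P × A_rod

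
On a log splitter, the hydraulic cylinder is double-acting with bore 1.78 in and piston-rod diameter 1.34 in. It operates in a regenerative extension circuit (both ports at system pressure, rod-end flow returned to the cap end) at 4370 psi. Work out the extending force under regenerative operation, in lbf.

With equal pressure on both faces, forces on the annular region cancel; the net push is pressure × rod cross-section.
Rod cross-section A_rod = π/4 × (1.34 in)² = 1.410 in^2
F = P × A_rod

F ≈ 6160 lbf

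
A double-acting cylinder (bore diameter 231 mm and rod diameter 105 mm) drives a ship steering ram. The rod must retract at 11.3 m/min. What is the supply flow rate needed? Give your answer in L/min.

Q ≈ 376 L/min

Rod-side annular area A_ann = π/4 × (231² − 105²) = 33250 mm^2
Q = A × v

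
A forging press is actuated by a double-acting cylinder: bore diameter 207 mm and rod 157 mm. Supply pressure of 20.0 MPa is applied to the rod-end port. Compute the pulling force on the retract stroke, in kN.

Rod-side annular area A_ann = π/4 × (207² − 157²) = 14290 mm^2
On retraction the pressure acts on the annular area (bore minus rod).
F = P × A_ann

F ≈ 286 kN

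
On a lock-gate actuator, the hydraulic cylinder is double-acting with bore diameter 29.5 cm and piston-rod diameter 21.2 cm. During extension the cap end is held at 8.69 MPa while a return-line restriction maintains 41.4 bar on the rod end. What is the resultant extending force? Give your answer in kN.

F ≈ 457 kN

Cap-side area A_cap = π/4 × (29.5 cm)² = 683.5 cm^2
Rod-side annular area A_ann = π/4 × (29.5² − 21.2²) = 330.5 cm^2
Net thrust = P_cap·A_cap − P_rod·A_ann = 594.0 kN − 136.8 kN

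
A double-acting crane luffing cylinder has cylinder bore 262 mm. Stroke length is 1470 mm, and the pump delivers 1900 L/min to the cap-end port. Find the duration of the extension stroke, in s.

t ≈ 2.50 s

Cap-side area A_cap = π/4 × (262 mm)² = 53910 mm^2
Swept volume V = A × L; t = V / Q = A·L / Q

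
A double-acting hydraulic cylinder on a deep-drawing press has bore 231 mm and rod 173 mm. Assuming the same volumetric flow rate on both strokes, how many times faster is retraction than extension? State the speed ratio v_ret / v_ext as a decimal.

v_ret/v_ext ≈ 2.28

Cap-side area A_cap = π/4 × (231 mm)² = 41910 mm^2
Rod-side annular area A_ann = π/4 × (231² − 173²) = 18400 mm^2
For equal Q, v ∝ 1/A, so v_ret/v_ext = A_cap/A_ann.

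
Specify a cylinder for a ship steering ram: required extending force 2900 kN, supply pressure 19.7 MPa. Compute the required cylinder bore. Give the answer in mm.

Extension force acts on the full piston face: F = P × (π/4)D².
D = √(4F / (πP)) = √(4 × 2900 kN / (π × 19.7 MPa))

D ≈ 433 mm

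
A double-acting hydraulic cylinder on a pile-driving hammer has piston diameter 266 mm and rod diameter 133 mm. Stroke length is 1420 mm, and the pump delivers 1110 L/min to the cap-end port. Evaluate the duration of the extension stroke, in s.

Cap-side area A_cap = π/4 × (266 mm)² = 55570 mm^2
Swept volume V = A × L; t = V / Q = A·L / Q

t ≈ 4.27 s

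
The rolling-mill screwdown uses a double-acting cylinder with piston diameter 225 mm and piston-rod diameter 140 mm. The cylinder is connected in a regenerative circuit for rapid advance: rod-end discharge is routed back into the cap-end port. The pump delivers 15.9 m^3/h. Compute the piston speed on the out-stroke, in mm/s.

In regeneration the rod-end outflow joins the pump flow into the cap end, so the net volume the pump must supply per unit advance equals the rod cross-section area.
Rod cross-section A_rod = π/4 × (140 mm)² = 15390 mm^2
v = Q_pump / A_rod

v ≈ 287 mm/s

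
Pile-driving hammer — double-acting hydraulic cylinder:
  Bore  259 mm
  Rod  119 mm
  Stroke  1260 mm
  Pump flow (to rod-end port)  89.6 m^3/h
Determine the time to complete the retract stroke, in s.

t ≈ 2.10 s

Rod-side annular area A_ann = π/4 × (259² − 119²) = 41560 mm^2
Swept volume V = A × L; t = V / Q = A·L / Q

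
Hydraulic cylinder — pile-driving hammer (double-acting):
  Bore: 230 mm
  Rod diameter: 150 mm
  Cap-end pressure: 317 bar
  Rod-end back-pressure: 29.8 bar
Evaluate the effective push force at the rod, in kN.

F ≈ 1250 kN

Cap-side area A_cap = π/4 × (230 mm)² = 41550 mm^2
Rod-side annular area A_ann = π/4 × (230² − 150²) = 23880 mm^2
Net thrust = P_cap·A_cap − P_rod·A_ann = 1317 kN − 71.15 kN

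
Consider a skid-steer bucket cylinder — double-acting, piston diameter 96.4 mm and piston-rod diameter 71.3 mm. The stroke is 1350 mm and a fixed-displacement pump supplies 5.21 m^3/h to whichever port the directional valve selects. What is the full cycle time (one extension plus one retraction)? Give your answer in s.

t ≈ 9.89 s

Cap-side area A_cap = π/4 × (96.4 mm)² = 7299 mm^2
Rod-side annular area A_ann = π/4 × (96.4² − 71.3²) = 3306 mm^2
t_ext = A_cap·L/Q = 6.808 s
t_ret = A_ann·L/Q = 3.084 s
t_cycle = t_ext + t_ret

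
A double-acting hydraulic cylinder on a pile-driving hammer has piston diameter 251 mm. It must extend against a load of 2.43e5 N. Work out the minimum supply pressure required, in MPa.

P ≈ 4.91 MPa

Cap-side area A_cap = π/4 × (251 mm)² = 49480 mm^2
P = F / A = 2.43e5 N / A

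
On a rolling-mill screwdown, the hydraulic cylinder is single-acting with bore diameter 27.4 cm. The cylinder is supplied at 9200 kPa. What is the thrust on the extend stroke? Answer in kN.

F ≈ 542 kN

Cap-side area A_cap = π/4 × (27.4 cm)² = 589.6 cm^2
F = P × A_cap = 9200 kPa × A_cap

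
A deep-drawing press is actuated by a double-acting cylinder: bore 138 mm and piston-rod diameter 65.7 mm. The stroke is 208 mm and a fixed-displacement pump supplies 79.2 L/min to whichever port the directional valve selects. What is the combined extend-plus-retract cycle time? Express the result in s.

Cap-side area A_cap = π/4 × (138 mm)² = 14960 mm^2
Rod-side annular area A_ann = π/4 × (138² − 65.7²) = 11570 mm^2
t_ext = A_cap·L/Q = 2.357 s
t_ret = A_ann·L/Q = 1.823 s
t_cycle = t_ext + t_ret

t ≈ 4.18 s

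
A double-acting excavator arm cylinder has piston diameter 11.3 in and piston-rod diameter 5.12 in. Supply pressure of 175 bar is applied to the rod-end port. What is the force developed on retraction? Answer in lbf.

Rod-side annular area A_ann = π/4 × (11.3² − 5.12²) = 79.70 in^2
On retraction the pressure acts on the annular area (bore minus rod).
F = P × A_ann

F ≈ 2.02e5 lbf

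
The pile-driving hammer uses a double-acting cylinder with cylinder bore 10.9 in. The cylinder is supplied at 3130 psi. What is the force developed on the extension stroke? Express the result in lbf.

Cap-side area A_cap = π/4 × (10.9 in)² = 93.31 in^2
F = P × A_cap = 3130 psi × A_cap

F ≈ 2.92e5 lbf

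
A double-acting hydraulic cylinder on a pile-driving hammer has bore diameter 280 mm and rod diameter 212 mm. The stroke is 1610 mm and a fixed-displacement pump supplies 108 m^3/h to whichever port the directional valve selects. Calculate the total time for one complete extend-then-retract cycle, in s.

Cap-side area A_cap = π/4 × (280 mm)² = 61580 mm^2
Rod-side annular area A_ann = π/4 × (280² − 212²) = 26280 mm^2
t_ext = A_cap·L/Q = 3.305 s
t_ret = A_ann·L/Q = 1.410 s
t_cycle = t_ext + t_ret

t ≈ 4.71 s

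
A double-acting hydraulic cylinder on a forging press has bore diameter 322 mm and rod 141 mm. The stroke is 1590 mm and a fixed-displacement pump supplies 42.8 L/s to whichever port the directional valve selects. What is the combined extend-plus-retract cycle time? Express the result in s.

Cap-side area A_cap = π/4 × (322 mm)² = 81430 mm^2
Rod-side annular area A_ann = π/4 × (322² − 141²) = 65820 mm^2
t_ext = A_cap·L/Q = 3.025 s
t_ret = A_ann·L/Q = 2.445 s
t_cycle = t_ext + t_ret

t ≈ 5.47 s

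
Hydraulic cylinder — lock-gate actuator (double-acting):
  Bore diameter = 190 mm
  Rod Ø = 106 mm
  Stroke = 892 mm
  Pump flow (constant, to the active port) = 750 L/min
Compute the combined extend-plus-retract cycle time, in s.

Cap-side area A_cap = π/4 × (190 mm)² = 28350 mm^2
Rod-side annular area A_ann = π/4 × (190² − 106²) = 19530 mm^2
t_ext = A_cap·L/Q = 2.023 s
t_ret = A_ann·L/Q = 1.394 s
t_cycle = t_ext + t_ret

t ≈ 3.42 s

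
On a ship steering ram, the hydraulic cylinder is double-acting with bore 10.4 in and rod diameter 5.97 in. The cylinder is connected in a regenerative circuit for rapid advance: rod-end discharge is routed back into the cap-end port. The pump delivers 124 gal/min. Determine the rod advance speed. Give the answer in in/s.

v ≈ 17.1 in/s

In regeneration the rod-end outflow joins the pump flow into the cap end, so the net volume the pump must supply per unit advance equals the rod cross-section area.
Rod cross-section A_rod = π/4 × (5.97 in)² = 27.99 in^2
v = Q_pump / A_rod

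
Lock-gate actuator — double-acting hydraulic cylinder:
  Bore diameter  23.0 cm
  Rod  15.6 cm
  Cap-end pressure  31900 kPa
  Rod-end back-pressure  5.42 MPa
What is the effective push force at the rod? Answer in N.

F ≈ 1.20e6 N

Cap-side area A_cap = π/4 × (23.0 cm)² = 415.5 cm^2
Rod-side annular area A_ann = π/4 × (23.0² − 15.6²) = 224.3 cm^2
Net thrust = P_cap·A_cap − P_rod·A_ann = 1.325e6 N − 1.216e5 N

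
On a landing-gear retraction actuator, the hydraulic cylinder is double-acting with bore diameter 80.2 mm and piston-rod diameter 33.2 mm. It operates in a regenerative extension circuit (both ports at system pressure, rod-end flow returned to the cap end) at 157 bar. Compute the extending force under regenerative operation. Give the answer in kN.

F ≈ 13.6 kN

With equal pressure on both faces, forces on the annular region cancel; the net push is pressure × rod cross-section.
Rod cross-section A_rod = π/4 × (33.2 mm)² = 865.7 mm^2
F = P × A_rod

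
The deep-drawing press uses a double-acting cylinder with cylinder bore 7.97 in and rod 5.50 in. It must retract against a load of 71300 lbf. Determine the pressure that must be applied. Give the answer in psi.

P ≈ 2730 psi

Rod-side annular area A_ann = π/4 × (7.97² − 5.50²) = 26.13 in^2
Retraction: pressure acts on the annular area.
P = F / A = 71300 lbf / A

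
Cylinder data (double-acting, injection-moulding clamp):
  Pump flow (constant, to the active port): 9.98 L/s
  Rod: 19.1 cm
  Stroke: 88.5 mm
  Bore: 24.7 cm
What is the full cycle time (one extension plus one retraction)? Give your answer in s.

t ≈ 0.596 s

Cap-side area A_cap = π/4 × (24.7 cm)² = 479.2 cm^2
Rod-side annular area A_ann = π/4 × (24.7² − 19.1²) = 192.6 cm^2
t_ext = A_cap·L/Q = 0.4249 s
t_ret = A_ann·L/Q = 0.1708 s
t_cycle = t_ext + t_ret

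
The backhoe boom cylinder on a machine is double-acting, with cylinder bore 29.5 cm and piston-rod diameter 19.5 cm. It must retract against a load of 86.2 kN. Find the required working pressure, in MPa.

Rod-side annular area A_ann = π/4 × (29.5² − 19.5²) = 384.8 cm^2
Retraction: pressure acts on the annular area.
P = F / A = 86.2 kN / A

P ≈ 2.24 MPa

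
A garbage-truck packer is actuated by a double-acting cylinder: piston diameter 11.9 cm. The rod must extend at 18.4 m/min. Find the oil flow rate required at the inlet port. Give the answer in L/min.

Cap-side area A_cap = π/4 × (11.9 cm)² = 111.2 cm^2
Q = A × v

Q ≈ 205 L/min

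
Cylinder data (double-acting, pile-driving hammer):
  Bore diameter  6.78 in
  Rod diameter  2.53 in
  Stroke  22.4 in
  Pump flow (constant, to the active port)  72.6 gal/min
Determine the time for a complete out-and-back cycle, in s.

t ≈ 5.38 s

Cap-side area A_cap = π/4 × (6.78 in)² = 36.10 in^2
Rod-side annular area A_ann = π/4 × (6.78² − 2.53²) = 31.08 in^2
t_ext = A_cap·L/Q = 2.893 s
t_ret = A_ann·L/Q = 2.490 s
t_cycle = t_ext + t_ret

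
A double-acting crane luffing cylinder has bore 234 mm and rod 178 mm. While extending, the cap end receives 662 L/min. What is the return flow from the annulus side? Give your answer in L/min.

Cap-side area A_cap = π/4 × (234 mm)² = 43010 mm^2
Rod-side annular area A_ann = π/4 × (234² − 178²) = 18120 mm^2
Piston speed v = Q_in/A_cap; rod-end outflow Q_out = v × A_ann = Q_in × A_ann/A_cap.

Q_out ≈ 279 L/min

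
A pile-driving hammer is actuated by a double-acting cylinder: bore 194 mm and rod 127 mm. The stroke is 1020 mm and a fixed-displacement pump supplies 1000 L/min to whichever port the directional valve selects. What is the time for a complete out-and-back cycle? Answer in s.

Cap-side area A_cap = π/4 × (194 mm)² = 29560 mm^2
Rod-side annular area A_ann = π/4 × (194² − 127²) = 16890 mm^2
t_ext = A_cap·L/Q = 1.809 s
t_ret = A_ann·L/Q = 1.034 s
t_cycle = t_ext + t_ret

t ≈ 2.84 s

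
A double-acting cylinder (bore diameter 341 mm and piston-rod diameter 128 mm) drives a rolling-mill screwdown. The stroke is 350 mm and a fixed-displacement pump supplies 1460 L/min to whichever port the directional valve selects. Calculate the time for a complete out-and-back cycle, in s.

t ≈ 2.44 s

Cap-side area A_cap = π/4 × (341 mm)² = 91330 mm^2
Rod-side annular area A_ann = π/4 × (341² − 128²) = 78460 mm^2
t_ext = A_cap·L/Q = 1.314 s
t_ret = A_ann·L/Q = 1.129 s
t_cycle = t_ext + t_ret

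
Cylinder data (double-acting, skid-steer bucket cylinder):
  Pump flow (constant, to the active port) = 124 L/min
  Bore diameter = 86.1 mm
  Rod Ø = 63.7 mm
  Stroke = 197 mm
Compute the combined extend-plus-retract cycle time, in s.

Cap-side area A_cap = π/4 × (86.1 mm)² = 5822 mm^2
Rod-side annular area A_ann = π/4 × (86.1² − 63.7²) = 2635 mm^2
t_ext = A_cap·L/Q = 0.5550 s
t_ret = A_ann·L/Q = 0.2512 s
t_cycle = t_ext + t_ret

t ≈ 0.806 s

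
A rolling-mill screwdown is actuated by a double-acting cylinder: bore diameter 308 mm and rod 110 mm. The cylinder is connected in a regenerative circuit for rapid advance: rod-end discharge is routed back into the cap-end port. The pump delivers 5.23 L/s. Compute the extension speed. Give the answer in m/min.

v ≈ 33.0 m/min

In regeneration the rod-end outflow joins the pump flow into the cap end, so the net volume the pump must supply per unit advance equals the rod cross-section area.
Rod cross-section A_rod = π/4 × (110 mm)² = 9503 mm^2
v = Q_pump / A_rod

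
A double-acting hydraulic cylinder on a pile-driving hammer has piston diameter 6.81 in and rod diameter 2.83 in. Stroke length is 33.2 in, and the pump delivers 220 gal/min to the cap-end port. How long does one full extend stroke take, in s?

t ≈ 1.43 s

Cap-side area A_cap = π/4 × (6.81 in)² = 36.42 in^2
Swept volume V = A × L; t = V / Q = A·L / Q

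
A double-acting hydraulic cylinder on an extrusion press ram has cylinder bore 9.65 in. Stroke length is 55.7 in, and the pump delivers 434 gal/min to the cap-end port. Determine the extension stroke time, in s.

Cap-side area A_cap = π/4 × (9.65 in)² = 73.14 in^2
Swept volume V = A × L; t = V / Q = A·L / Q

t ≈ 2.44 s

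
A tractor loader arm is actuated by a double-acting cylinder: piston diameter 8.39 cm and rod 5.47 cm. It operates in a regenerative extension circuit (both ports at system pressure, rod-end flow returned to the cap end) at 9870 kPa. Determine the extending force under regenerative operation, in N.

F ≈ 23200 N

With equal pressure on both faces, forces on the annular region cancel; the net push is pressure × rod cross-section.
Rod cross-section A_rod = π/4 × (5.47 cm)² = 23.50 cm^2
F = P × A_rod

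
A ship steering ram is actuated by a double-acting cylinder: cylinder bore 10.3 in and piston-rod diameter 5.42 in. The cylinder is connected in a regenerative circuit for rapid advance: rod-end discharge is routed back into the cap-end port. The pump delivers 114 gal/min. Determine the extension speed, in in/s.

v ≈ 19.0 in/s

In regeneration the rod-end outflow joins the pump flow into the cap end, so the net volume the pump must supply per unit advance equals the rod cross-section area.
Rod cross-section A_rod = π/4 × (5.42 in)² = 23.07 in^2
v = Q_pump / A_rod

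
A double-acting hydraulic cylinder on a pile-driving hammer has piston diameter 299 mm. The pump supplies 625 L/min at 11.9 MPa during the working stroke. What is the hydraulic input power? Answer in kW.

W ≈ 124 kW

Hydraulic power = P × Q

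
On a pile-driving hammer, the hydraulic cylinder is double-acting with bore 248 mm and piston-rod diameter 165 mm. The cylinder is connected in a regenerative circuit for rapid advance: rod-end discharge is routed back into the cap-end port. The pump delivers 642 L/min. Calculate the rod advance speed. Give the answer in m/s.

In regeneration the rod-end outflow joins the pump flow into the cap end, so the net volume the pump must supply per unit advance equals the rod cross-section area.
Rod cross-section A_rod = π/4 × (165 mm)² = 21380 mm^2
v = Q_pump / A_rod

v ≈ 0.500 m/s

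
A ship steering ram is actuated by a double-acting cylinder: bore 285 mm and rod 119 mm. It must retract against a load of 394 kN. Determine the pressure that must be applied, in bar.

Rod-side annular area A_ann = π/4 × (285² − 119²) = 52670 mm^2
Retraction: pressure acts on the annular area.
P = F / A = 394 kN / A

P ≈ 74.8 bar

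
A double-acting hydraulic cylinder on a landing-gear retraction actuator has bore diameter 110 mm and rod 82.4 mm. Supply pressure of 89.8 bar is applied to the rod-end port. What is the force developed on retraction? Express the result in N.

Rod-side annular area A_ann = π/4 × (110² − 82.4²) = 4171 mm^2
On retraction the pressure acts on the annular area (bore minus rod).
F = P × A_ann

F ≈ 37500 N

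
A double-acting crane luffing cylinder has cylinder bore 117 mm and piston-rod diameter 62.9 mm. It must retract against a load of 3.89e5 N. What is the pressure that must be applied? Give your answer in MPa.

Rod-side annular area A_ann = π/4 × (117² − 62.9²) = 7644 mm^2
Retraction: pressure acts on the annular area.
P = F / A = 3.89e5 N / A

P ≈ 50.9 MPa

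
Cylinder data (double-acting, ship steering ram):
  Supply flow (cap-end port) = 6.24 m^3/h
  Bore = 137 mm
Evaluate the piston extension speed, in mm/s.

Cap-side area A_cap = π/4 × (137 mm)² = 14740 mm^2
v = Q / A

v ≈ 118 mm/s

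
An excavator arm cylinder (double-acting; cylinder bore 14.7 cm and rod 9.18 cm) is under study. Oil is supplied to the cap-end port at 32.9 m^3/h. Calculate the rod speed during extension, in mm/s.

v ≈ 538 mm/s

Cap-side area A_cap = π/4 × (14.7 cm)² = 169.7 cm^2
v = Q / A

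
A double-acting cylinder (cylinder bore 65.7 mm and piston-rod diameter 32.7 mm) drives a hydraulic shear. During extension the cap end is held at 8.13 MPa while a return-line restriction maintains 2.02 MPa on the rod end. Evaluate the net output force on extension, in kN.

Cap-side area A_cap = π/4 × (65.7 mm)² = 3390 mm^2
Rod-side annular area A_ann = π/4 × (65.7² − 32.7²) = 2550 mm^2
Net thrust = P_cap·A_cap − P_rod·A_ann = 27.56 kN − 5.152 kN

F ≈ 22.4 kN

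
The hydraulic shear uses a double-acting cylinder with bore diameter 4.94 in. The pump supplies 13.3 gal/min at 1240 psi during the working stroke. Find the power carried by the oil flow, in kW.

Hydraulic power = P × Q

W ≈ 7.17 kW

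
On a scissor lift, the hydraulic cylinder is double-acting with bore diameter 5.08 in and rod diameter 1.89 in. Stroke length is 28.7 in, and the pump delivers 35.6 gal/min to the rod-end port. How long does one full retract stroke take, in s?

t ≈ 3.66 s

Rod-side annular area A_ann = π/4 × (5.08² − 1.89²) = 17.46 in^2
Swept volume V = A × L; t = V / Q = A·L / Q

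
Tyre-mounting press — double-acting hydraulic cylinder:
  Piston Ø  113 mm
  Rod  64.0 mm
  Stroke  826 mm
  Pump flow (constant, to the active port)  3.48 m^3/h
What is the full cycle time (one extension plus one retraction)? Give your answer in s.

t ≈ 14.4 s

Cap-side area A_cap = π/4 × (113 mm)² = 10030 mm^2
Rod-side annular area A_ann = π/4 × (113² − 64.0²) = 6812 mm^2
t_ext = A_cap·L/Q = 8.569 s
t_ret = A_ann·L/Q = 5.821 s
t_cycle = t_ext + t_ret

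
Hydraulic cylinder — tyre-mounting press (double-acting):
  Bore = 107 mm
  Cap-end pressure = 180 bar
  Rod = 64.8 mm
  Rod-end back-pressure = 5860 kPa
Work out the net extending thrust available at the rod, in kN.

F ≈ 128 kN

Cap-side area A_cap = π/4 × (107 mm)² = 8992 mm^2
Rod-side annular area A_ann = π/4 × (107² − 64.8²) = 5694 mm^2
Net thrust = P_cap·A_cap − P_rod·A_ann = 161.9 kN − 33.37 kN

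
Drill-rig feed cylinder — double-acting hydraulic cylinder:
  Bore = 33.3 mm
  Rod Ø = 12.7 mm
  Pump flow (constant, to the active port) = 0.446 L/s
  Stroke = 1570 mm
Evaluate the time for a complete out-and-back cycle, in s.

t ≈ 5.69 s

Cap-side area A_cap = π/4 × (33.3 mm)² = 870.9 mm^2
Rod-side annular area A_ann = π/4 × (33.3² − 12.7²) = 744.2 mm^2
t_ext = A_cap·L/Q = 3.066 s
t_ret = A_ann·L/Q = 2.620 s
t_cycle = t_ext + t_ret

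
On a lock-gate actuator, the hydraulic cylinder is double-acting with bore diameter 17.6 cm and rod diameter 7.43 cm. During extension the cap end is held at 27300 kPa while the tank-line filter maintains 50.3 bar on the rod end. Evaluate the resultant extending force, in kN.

F ≈ 564 kN

Cap-side area A_cap = π/4 × (17.6 cm)² = 243.3 cm^2
Rod-side annular area A_ann = π/4 × (17.6² − 7.43²) = 199.9 cm^2
Net thrust = P_cap·A_cap − P_rod·A_ann = 664.2 kN − 100.6 kN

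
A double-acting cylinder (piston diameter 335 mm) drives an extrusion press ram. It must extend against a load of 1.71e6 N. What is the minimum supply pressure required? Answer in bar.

P ≈ 194 bar

Cap-side area A_cap = π/4 × (335 mm)² = 88140 mm^2
P = F / A = 1.71e6 N / A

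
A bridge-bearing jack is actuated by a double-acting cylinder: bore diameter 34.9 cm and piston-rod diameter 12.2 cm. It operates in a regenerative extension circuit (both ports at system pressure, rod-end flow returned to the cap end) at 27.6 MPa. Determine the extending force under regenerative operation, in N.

With equal pressure on both faces, forces on the annular region cancel; the net push is pressure × rod cross-section.
Rod cross-section A_rod = π/4 × (12.2 cm)² = 116.9 cm^2
F = P × A_rod

F ≈ 3.23e5 N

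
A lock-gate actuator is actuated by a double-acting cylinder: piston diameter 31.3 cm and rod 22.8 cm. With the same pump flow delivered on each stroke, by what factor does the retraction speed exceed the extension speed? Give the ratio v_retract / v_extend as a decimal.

Cap-side area A_cap = π/4 × (31.3 cm)² = 769.4 cm^2
Rod-side annular area A_ann = π/4 × (31.3² − 22.8²) = 361.2 cm^2
For equal Q, v ∝ 1/A, so v_ret/v_ext = A_cap/A_ann.

v_ret/v_ext ≈ 2.13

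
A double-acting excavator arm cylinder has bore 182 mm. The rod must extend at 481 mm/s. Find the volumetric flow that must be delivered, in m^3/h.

Q ≈ 45.0 m^3/h

Cap-side area A_cap = π/4 × (182 mm)² = 26020 mm^2
Q = A × v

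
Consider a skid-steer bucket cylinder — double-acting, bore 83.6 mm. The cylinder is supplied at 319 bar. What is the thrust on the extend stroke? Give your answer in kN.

F ≈ 175 kN

Cap-side area A_cap = π/4 × (83.6 mm)² = 5489 mm^2
F = P × A_cap = 319 bar × A_cap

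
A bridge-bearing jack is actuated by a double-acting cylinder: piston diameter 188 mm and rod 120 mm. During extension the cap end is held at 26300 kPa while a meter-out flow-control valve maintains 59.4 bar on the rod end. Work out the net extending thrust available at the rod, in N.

F ≈ 6.32e5 N

Cap-side area A_cap = π/4 × (188 mm)² = 27760 mm^2
Rod-side annular area A_ann = π/4 × (188² − 120²) = 16450 mm^2
Net thrust = P_cap·A_cap − P_rod·A_ann = 7.301e5 N − 97710 N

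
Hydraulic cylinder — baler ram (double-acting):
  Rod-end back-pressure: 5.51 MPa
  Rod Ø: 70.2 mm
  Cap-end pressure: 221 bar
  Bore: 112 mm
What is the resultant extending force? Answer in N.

Cap-side area A_cap = π/4 × (112 mm)² = 9852 mm^2
Rod-side annular area A_ann = π/4 × (112² − 70.2²) = 5982 mm^2
Net thrust = P_cap·A_cap − P_rod·A_ann = 2.177e5 N − 32960 N

F ≈ 1.85e5 N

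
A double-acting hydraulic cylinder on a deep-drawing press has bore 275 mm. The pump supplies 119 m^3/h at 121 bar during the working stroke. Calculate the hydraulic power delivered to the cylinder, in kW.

W ≈ 400 kW

Hydraulic power = P × Q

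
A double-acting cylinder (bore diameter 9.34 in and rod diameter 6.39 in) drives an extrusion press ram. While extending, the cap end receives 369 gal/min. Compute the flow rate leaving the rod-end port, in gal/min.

Cap-side area A_cap = π/4 × (9.34 in)² = 68.51 in^2
Rod-side annular area A_ann = π/4 × (9.34² − 6.39²) = 36.45 in^2
Piston speed v = Q_in/A_cap; rod-end outflow Q_out = v × A_ann = Q_in × A_ann/A_cap.

Q_out ≈ 196 gal/min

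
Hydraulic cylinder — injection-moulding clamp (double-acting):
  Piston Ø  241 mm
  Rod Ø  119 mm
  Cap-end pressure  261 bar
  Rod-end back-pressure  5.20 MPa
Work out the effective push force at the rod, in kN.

F ≈ 1010 kN

Cap-side area A_cap = π/4 × (241 mm)² = 45620 mm^2
Rod-side annular area A_ann = π/4 × (241² − 119²) = 34490 mm^2
Net thrust = P_cap·A_cap − P_rod·A_ann = 1191 kN − 179.4 kN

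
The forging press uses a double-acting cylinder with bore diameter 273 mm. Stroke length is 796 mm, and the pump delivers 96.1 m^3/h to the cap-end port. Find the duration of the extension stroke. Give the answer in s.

Cap-side area A_cap = π/4 × (273 mm)² = 58530 mm^2
Swept volume V = A × L; t = V / Q = A·L / Q

t ≈ 1.75 s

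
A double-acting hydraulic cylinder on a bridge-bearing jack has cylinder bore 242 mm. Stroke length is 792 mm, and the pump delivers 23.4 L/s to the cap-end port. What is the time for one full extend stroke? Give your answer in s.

t ≈ 1.56 s

Cap-side area A_cap = π/4 × (242 mm)² = 46000 mm^2
Swept volume V = A × L; t = V / Q = A·L / Q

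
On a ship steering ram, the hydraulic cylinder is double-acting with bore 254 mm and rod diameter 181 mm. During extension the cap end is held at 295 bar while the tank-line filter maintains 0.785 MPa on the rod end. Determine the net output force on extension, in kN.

F ≈ 1480 kN

Cap-side area A_cap = π/4 × (254 mm)² = 50670 mm^2
Rod-side annular area A_ann = π/4 × (254² − 181²) = 24940 mm^2
Net thrust = P_cap·A_cap − P_rod·A_ann = 1495 kN − 19.58 kN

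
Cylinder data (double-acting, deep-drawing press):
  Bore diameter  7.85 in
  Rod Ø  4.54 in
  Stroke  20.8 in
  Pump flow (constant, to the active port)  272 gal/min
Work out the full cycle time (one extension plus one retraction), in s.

t ≈ 1.60 s

Cap-side area A_cap = π/4 × (7.85 in)² = 48.40 in^2
Rod-side annular area A_ann = π/4 × (7.85² − 4.54²) = 32.21 in^2
t_ext = A_cap·L/Q = 0.9613 s
t_ret = A_ann·L/Q = 0.6398 s
t_cycle = t_ext + t_ret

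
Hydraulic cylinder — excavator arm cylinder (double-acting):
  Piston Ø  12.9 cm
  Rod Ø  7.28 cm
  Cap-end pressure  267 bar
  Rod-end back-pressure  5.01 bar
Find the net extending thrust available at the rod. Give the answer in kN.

F ≈ 345 kN

Cap-side area A_cap = π/4 × (12.9 cm)² = 130.7 cm^2
Rod-side annular area A_ann = π/4 × (12.9² − 7.28²) = 89.07 cm^2
Net thrust = P_cap·A_cap − P_rod·A_ann = 349.0 kN − 4.463 kN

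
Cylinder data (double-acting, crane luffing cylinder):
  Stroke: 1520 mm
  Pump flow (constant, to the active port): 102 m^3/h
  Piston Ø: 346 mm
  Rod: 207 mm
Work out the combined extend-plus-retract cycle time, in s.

Cap-side area A_cap = π/4 × (346 mm)² = 94020 mm^2
Rod-side annular area A_ann = π/4 × (346² − 207²) = 60370 mm^2
t_ext = A_cap·L/Q = 5.044 s
t_ret = A_ann·L/Q = 3.239 s
t_cycle = t_ext + t_ret

t ≈ 8.28 s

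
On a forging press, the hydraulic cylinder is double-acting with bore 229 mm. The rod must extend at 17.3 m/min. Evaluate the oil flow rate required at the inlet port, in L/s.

Cap-side area A_cap = π/4 × (229 mm)² = 41190 mm^2
Q = A × v

Q ≈ 11.9 L/s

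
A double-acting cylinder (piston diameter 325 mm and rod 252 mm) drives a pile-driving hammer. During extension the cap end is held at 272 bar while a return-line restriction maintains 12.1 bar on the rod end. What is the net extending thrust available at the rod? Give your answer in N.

Cap-side area A_cap = π/4 × (325 mm)² = 82960 mm^2
Rod-side annular area A_ann = π/4 × (325² − 252²) = 33080 mm^2
Net thrust = P_cap·A_cap − P_rod·A_ann = 2.256e6 N − 40030 N

F ≈ 2.22e6 N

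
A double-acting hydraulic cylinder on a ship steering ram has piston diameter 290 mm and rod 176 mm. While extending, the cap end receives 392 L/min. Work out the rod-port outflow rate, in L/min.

Cap-side area A_cap = π/4 × (290 mm)² = 66050 mm^2
Rod-side annular area A_ann = π/4 × (290² − 176²) = 41720 mm^2
Piston speed v = Q_in/A_cap; rod-end outflow Q_out = v × A_ann = Q_in × A_ann/A_cap.

Q_out ≈ 248 L/min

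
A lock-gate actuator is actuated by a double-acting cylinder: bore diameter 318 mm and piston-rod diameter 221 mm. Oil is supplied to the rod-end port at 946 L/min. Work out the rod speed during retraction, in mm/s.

Rod-side annular area A_ann = π/4 × (318² − 221²) = 41060 mm^2
Flow into the rod-end port fills the annular volume.
v = Q / A

v ≈ 384 mm/s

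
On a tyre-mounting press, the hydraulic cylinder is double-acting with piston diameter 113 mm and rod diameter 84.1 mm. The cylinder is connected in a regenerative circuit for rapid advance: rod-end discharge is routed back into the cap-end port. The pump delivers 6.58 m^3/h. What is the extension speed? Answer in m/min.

In regeneration the rod-end outflow joins the pump flow into the cap end, so the net volume the pump must supply per unit advance equals the rod cross-section area.
Rod cross-section A_rod = π/4 × (84.1 mm)² = 5555 mm^2
v = Q_pump / A_rod

v ≈ 19.7 m/min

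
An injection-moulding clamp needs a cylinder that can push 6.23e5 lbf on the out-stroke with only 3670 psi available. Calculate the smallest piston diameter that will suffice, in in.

D ≈ 14.7 in

Extension force acts on the full piston face: F = P × (π/4)D².
D = √(4F / (πP)) = √(4 × 6.23e5 lbf / (π × 3670 psi))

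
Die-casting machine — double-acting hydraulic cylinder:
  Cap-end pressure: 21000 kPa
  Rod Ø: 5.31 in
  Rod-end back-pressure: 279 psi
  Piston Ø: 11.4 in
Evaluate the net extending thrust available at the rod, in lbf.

F ≈ 2.89e5 lbf

Cap-side area A_cap = π/4 × (11.4 in)² = 102.1 in^2
Rod-side annular area A_ann = π/4 × (11.4² − 5.31²) = 79.93 in^2
Net thrust = P_cap·A_cap − P_rod·A_ann = 3.109e5 lbf − 22300 lbf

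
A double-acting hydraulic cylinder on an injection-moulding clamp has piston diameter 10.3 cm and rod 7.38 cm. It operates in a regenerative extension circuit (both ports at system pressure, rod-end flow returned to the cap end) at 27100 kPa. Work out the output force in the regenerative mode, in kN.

F ≈ 116 kN

With equal pressure on both faces, forces on the annular region cancel; the net push is pressure × rod cross-section.
Rod cross-section A_rod = π/4 × (7.38 cm)² = 42.78 cm^2
F = P × A_rod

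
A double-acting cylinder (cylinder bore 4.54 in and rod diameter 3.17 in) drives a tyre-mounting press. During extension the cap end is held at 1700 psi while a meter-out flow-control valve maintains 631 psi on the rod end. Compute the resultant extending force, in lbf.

F ≈ 22300 lbf

Cap-side area A_cap = π/4 × (4.54 in)² = 16.19 in^2
Rod-side annular area A_ann = π/4 × (4.54² − 3.17²) = 8.296 in^2
Net thrust = P_cap·A_cap − P_rod·A_ann = 27520 lbf − 5235 lbf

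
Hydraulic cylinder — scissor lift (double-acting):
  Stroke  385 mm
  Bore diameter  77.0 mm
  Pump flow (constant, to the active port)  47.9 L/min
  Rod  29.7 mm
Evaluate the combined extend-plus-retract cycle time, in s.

t ≈ 4.16 s

Cap-side area A_cap = π/4 × (77.0 mm)² = 4657 mm^2
Rod-side annular area A_ann = π/4 × (77.0² − 29.7²) = 3964 mm^2
t_ext = A_cap·L/Q = 2.246 s
t_ret = A_ann·L/Q = 1.912 s
t_cycle = t_ext + t_ret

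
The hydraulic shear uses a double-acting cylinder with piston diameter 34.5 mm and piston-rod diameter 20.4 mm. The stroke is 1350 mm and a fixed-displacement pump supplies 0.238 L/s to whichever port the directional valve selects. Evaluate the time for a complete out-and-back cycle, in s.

Cap-side area A_cap = π/4 × (34.5 mm)² = 934.8 mm^2
Rod-side annular area A_ann = π/4 × (34.5² − 20.4²) = 608.0 mm^2
t_ext = A_cap·L/Q = 5.303 s
t_ret = A_ann·L/Q = 3.449 s
t_cycle = t_ext + t_ret

t ≈ 8.75 s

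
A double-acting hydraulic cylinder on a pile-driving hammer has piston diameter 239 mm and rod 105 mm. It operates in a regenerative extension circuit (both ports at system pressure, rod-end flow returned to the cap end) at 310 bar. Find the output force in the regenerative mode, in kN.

F ≈ 268 kN

With equal pressure on both faces, forces on the annular region cancel; the net push is pressure × rod cross-section.
Rod cross-section A_rod = π/4 × (105 mm)² = 8659 mm^2
F = P × A_rod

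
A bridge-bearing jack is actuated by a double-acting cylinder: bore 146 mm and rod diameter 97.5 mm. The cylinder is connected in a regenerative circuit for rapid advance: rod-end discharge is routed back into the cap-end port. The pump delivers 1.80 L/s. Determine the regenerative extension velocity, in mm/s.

v ≈ 241 mm/s

In regeneration the rod-end outflow joins the pump flow into the cap end, so the net volume the pump must supply per unit advance equals the rod cross-section area.
Rod cross-section A_rod = π/4 × (97.5 mm)² = 7466 mm^2
v = Q_pump / A_rod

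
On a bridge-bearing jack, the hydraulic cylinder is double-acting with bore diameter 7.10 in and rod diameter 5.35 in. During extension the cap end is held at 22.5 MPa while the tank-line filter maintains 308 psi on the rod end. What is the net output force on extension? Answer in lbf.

Cap-side area A_cap = π/4 × (7.10 in)² = 39.59 in^2
Rod-side annular area A_ann = π/4 × (7.10² − 5.35²) = 17.11 in^2
Net thrust = P_cap·A_cap − P_rod·A_ann = 1.292e5 lbf − 5270 lbf

F ≈ 1.24e5 lbf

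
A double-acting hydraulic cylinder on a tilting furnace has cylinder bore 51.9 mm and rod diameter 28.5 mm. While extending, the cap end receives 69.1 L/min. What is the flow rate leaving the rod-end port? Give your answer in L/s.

Cap-side area A_cap = π/4 × (51.9 mm)² = 2116 mm^2
Rod-side annular area A_ann = π/4 × (51.9² − 28.5²) = 1478 mm^2
Piston speed v = Q_in/A_cap; rod-end outflow Q_out = v × A_ann = Q_in × A_ann/A_cap.

Q_out ≈ 0.804 L/s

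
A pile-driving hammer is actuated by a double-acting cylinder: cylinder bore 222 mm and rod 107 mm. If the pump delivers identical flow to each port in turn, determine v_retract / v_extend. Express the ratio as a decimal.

Cap-side area A_cap = π/4 × (222 mm)² = 38710 mm^2
Rod-side annular area A_ann = π/4 × (222² − 107²) = 29720 mm^2
For equal Q, v ∝ 1/A, so v_ret/v_ext = A_cap/A_ann.

v_ret/v_ext ≈ 1.30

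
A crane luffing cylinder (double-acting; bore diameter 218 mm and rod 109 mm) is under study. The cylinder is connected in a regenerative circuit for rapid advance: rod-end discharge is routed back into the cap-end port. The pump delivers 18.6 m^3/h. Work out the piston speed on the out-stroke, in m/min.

v ≈ 33.2 m/min

In regeneration the rod-end outflow joins the pump flow into the cap end, so the net volume the pump must supply per unit advance equals the rod cross-section area.
Rod cross-section A_rod = π/4 × (109 mm)² = 9331 mm^2
v = Q_pump / A_rod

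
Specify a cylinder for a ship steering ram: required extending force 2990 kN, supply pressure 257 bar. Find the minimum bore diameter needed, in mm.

D ≈ 385 mm

Extension force acts on the full piston face: F = P × (π/4)D².
D = √(4F / (πP)) = √(4 × 2990 kN / (π × 257 bar))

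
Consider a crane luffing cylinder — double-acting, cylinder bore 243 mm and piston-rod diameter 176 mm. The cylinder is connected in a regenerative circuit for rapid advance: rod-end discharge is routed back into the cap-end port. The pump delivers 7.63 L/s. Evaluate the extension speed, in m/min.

In regeneration the rod-end outflow joins the pump flow into the cap end, so the net volume the pump must supply per unit advance equals the rod cross-section area.
Rod cross-section A_rod = π/4 × (176 mm)² = 24330 mm^2
v = Q_pump / A_rod

v ≈ 18.8 m/min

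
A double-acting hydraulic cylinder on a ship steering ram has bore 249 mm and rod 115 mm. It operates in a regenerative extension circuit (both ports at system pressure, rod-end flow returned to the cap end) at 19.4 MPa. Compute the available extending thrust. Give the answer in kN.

F ≈ 202 kN

With equal pressure on both faces, forces on the annular region cancel; the net push is pressure × rod cross-section.
Rod cross-section A_rod = π/4 × (115 mm)² = 10390 mm^2
F = P × A_rod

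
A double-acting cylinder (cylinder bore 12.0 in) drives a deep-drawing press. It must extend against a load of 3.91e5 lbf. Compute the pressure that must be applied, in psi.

P ≈ 3460 psi

Cap-side area A_cap = π/4 × (12.0 in)² = 113.1 in^2
P = F / A = 3.91e5 lbf / A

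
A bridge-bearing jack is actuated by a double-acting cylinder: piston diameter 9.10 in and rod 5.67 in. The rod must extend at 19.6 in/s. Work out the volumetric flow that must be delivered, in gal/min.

Q ≈ 331 gal/min

Cap-side area A_cap = π/4 × (9.10 in)² = 65.04 in^2
Q = A × v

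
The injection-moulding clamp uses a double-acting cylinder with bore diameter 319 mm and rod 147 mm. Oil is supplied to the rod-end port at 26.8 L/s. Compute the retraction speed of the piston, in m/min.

Rod-side annular area A_ann = π/4 × (319² − 147²) = 62950 mm^2
Flow into the rod-end port fills the annular volume.
v = Q / A

v ≈ 25.5 m/min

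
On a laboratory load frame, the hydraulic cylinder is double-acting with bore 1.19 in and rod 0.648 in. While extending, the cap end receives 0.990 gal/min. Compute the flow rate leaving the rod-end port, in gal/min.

Q_out ≈ 0.696 gal/min

Cap-side area A_cap = π/4 × (1.19 in)² = 1.112 in^2
Rod-side annular area A_ann = π/4 × (1.19² − 0.648²) = 0.7824 in^2
Piston speed v = Q_in/A_cap; rod-end outflow Q_out = v × A_ann = Q_in × A_ann/A_cap.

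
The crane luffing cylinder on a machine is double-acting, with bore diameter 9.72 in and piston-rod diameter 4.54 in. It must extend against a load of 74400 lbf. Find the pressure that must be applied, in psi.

P ≈ 1000 psi

Cap-side area A_cap = π/4 × (9.72 in)² = 74.20 in^2
P = F / A = 74400 lbf / A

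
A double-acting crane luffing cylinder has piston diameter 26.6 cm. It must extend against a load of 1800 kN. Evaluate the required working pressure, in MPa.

P ≈ 32.4 MPa

Cap-side area A_cap = π/4 × (26.6 cm)² = 555.7 cm^2
P = F / A = 1800 kN / A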